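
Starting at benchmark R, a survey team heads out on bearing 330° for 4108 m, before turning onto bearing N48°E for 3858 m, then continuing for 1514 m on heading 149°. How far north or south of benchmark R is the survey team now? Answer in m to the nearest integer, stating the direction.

4841 m north

Leg 1 (330°, 4108 m): east 4108 sin 330° = -2054.00, north 4108 cos 330° = 3557.63
Leg 2 (N48°E, 3858 m): east 3858 sin 48° = 2867.05, north 3858 cos 48° = 2581.51
Leg 3 (149°, 1514 m): east 1514 sin 149° = 779.77, north 1514 cos 149° = -1297.75
Net north component: 4841.39 m.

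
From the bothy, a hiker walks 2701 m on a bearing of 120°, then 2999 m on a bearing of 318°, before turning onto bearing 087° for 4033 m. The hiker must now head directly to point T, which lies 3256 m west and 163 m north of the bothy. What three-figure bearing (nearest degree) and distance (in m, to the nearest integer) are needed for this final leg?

263°, 7672 m

Leg 1 (120°, 2701 m): east 2701 sin 120° = 2339.13, north 2701 cos 120° = -1350.50
Leg 2 (318°, 2999 m): east 2999 sin 318° = -2006.72, north 2999 cos 318° = 2228.69
Leg 3 (087°, 4033 m): east 4033 sin 87° = 4027.47, north 4033 cos 87° = 211.07
Current position: (4359.88, 1089.26). Target: (-3256, 163). Remaining: Δeast = -7615.88, Δnorth = -926.26.
Bearing = atan2(-7615.88, -926.26) mod 360° = 263.07°; distance = √((-7615.88)² + (-926.26)²) = 7672.005 m.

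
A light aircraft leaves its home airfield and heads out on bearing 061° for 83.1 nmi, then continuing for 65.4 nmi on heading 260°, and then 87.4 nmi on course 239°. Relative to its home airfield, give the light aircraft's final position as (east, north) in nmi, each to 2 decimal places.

Leg 1 (061°, 83.1 nmi): east 83.1 sin 61° = 72.68, north 83.1 cos 61° = 40.29
Leg 2 (260°, 65.4 nmi): east 65.4 sin 260° = -64.41, north 65.4 cos 260° = -11.36
Leg 3 (239°, 87.4 nmi): east 87.4 sin 239° = -74.92, north 87.4 cos 239° = -45.01
Summing: -66.64 nmi east, -16.08 nmi north → (-66.64, -16.08).

(-66.64, -16.08)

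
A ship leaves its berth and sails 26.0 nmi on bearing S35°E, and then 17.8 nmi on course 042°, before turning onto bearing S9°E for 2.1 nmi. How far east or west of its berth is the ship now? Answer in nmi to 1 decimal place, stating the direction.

27.2 nmi east

Leg 1 (S35°E, 26.0 nmi): east 26.0 sin 145° = 14.91, north 26.0 cos 145° = -21.30
Leg 2 (042°, 17.8 nmi): east 17.8 sin 42° = 11.91, north 17.8 cos 42° = 13.23
Leg 3 (S9°E, 2.1 nmi): east 2.1 sin 171° = 0.33, north 2.1 cos 171° = -2.07
Net east component: 27.15 nmi.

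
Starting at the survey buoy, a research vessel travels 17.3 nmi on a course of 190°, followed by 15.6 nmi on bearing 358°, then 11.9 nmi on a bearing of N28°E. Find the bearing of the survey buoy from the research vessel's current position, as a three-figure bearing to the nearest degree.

193°

Leg 1 (190°, 17.3 nmi): east 17.3 sin 190° = -3.00, north 17.3 cos 190° = -17.04
Leg 2 (358°, 15.6 nmi): east 15.6 sin 358° = -0.54, north 15.6 cos 358° = 15.59
Leg 3 (N28°E, 11.9 nmi): east 11.9 sin 28° = 5.59, north 11.9 cos 28° = 10.51
Net displacement: 2.04 east, 9.06 north. Direction back to start is (-2.04, -9.06): bearing = atan2(-2.04, -9.06) mod 360° = 192.68° ≈ 193°.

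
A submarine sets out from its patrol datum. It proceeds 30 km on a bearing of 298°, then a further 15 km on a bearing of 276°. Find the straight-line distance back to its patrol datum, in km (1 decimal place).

44.3 km

Leg 1 (298°, 30 km): east 30 sin 298° = -26.49, north 30 cos 298° = 14.08
Leg 2 (276°, 15 km): east 15 sin 276° = -14.92, north 15 cos 276° = 1.57
Net: -41.41 east, 15.65 north. Distance = √((-41.41)² + (15.65)²) = 44.266 km.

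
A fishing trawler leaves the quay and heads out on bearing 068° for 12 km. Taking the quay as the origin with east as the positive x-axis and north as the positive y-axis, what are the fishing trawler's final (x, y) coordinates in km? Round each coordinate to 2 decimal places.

(11.13, 4.50)

Leg 1 (068°, 12 km): east 12 sin 68° = 11.13, north 12 cos 68° = 4.50
Summing: 11.13 km east, 4.50 km north → (11.13, 4.50).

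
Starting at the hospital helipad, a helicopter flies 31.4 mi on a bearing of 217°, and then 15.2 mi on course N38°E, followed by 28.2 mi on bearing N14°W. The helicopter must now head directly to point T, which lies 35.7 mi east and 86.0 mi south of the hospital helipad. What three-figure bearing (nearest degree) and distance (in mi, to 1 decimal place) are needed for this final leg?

153°, 113.0 mi

Leg 1 (217°, 31.4 mi): east 31.4 sin 217° = -18.90, north 31.4 cos 217° = -25.08
Leg 2 (N38°E, 15.2 mi): east 15.2 sin 38° = 9.36, north 15.2 cos 38° = 11.98
Leg 3 (N14°W, 28.2 mi): east 28.2 sin 346° = -6.82, north 28.2 cos 346° = 27.36
Current position: (-16.36, 14.26). Target: (35.7, -86.0). Remaining: Δeast = 52.06, Δnorth = -100.26.
Bearing = atan2(52.06, -100.26) mod 360° = 152.56°; distance = √((52.06)² + (-100.26)²) = 112.974 mi.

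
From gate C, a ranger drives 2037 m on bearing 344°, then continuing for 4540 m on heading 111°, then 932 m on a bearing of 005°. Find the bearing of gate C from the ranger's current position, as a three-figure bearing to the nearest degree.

Leg 1 (344°, 2037 m): east 2037 sin 344° = -561.47, north 2037 cos 344° = 1958.09
Leg 2 (111°, 4540 m): east 4540 sin 111° = 4238.46, north 4540 cos 111° = -1626.99
Leg 3 (005°, 932 m): east 932 sin 5° = 81.23, north 932 cos 5° = 928.45
Net displacement: 3758.21 east, 1259.55 north. Direction back to start is (-3758.21, -1259.55): bearing = atan2(-3758.21, -1259.55) mod 360° = 251.47° ≈ 251°.

251°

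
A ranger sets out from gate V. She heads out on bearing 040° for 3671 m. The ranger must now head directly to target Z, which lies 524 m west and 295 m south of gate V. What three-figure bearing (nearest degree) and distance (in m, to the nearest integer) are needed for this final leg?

223°, 4239 m

Leg 1 (040°, 3671 m): east 3671 sin 40° = 2359.67, north 3671 cos 40° = 2812.15
Current position: (2359.67, 2812.15). Target: (-524, -295). Remaining: Δeast = -2883.67, Δnorth = -3107.15.
Bearing = atan2(-2883.67, -3107.15) mod 360° = 222.86°; distance = √((-2883.67)² + (-3107.15)²) = 4239.098 m.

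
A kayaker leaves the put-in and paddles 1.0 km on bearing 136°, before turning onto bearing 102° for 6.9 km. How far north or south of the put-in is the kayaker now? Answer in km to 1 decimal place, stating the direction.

2.2 km south

Leg 1 (136°, 1.0 km): east 1.0 sin 136° = 0.69, north 1.0 cos 136° = -0.72
Leg 2 (102°, 6.9 km): east 6.9 sin 102° = 6.75, north 6.9 cos 102° = -1.43
Net north component: -2.15 km.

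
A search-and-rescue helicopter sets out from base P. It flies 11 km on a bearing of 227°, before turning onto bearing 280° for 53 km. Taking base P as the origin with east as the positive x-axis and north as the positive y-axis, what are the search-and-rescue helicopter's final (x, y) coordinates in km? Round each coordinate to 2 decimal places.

(-60.24, 1.70)

Leg 1 (227°, 11 km): east 11 sin 227° = -8.04, north 11 cos 227° = -7.50
Leg 2 (280°, 53 km): east 53 sin 280° = -52.19, north 53 cos 280° = 9.20
Summing: -60.24 km east, 1.70 km north → (-60.24, 1.70).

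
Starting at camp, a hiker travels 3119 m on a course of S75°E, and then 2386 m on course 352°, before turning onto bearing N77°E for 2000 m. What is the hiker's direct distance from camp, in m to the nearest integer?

5045 m

Leg 1 (S75°E, 3119 m): east 3119 sin 105° = 3012.72, north 3119 cos 105° = -807.26
Leg 2 (352°, 2386 m): east 2386 sin 352° = -332.07, north 2386 cos 352° = 2362.78
Leg 3 (N77°E, 2000 m): east 2000 sin 77° = 1948.74, north 2000 cos 77° = 449.90
Net: 4629.40 east, 2005.43 north. Distance = √((4629.40)² + (2005.43)²) = 5045.100 m.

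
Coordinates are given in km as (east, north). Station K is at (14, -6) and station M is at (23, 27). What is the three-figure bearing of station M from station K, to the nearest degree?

Δeast = 23 − 14 = 9.00; Δnorth = 27 − -6 = 33.00.
Bearing = atan2(Δeast, Δnorth) mod 360° = 15.26° ≈ 015°.

015°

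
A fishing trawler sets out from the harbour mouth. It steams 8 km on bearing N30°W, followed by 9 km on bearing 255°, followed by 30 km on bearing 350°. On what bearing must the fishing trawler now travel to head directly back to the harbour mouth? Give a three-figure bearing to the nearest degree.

Leg 1 (N30°W, 8 km): east 8 sin 330° = -4.00, north 8 cos 330° = 6.93
Leg 2 (255°, 9 km): east 9 sin 255° = -8.69, north 9 cos 255° = -2.33
Leg 3 (350°, 30 km): east 30 sin 350° = -5.21, north 30 cos 350° = 29.54
Net displacement: -17.90 east, 34.14 north. Direction back to start is (17.90, -34.14): bearing = atan2(17.90, -34.14) mod 360° = 152.33° ≈ 152°.

152°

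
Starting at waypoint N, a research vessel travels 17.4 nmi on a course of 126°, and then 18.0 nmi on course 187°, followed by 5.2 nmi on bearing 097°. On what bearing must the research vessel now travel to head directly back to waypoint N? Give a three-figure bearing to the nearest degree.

329°

Leg 1 (126°, 17.4 nmi): east 17.4 sin 126° = 14.08, north 17.4 cos 126° = -10.23
Leg 2 (187°, 18.0 nmi): east 18.0 sin 187° = -2.19, north 18.0 cos 187° = -17.87
Leg 3 (097°, 5.2 nmi): east 5.2 sin 97° = 5.16, north 5.2 cos 97° = -0.63
Net displacement: 17.04 east, -28.73 north. Direction back to start is (-17.04, 28.73): bearing = atan2(-17.04, 28.73) mod 360° = 329.32° ≈ 329°.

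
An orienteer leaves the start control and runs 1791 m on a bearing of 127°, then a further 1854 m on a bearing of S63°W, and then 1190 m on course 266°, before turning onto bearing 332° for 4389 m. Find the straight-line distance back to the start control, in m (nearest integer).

Leg 1 (127°, 1791 m): east 1791 sin 127° = 1430.36, north 1791 cos 127° = -1077.85
Leg 2 (S63°W, 1854 m): east 1854 sin 243° = -1651.93, north 1854 cos 243° = -841.70
Leg 3 (266°, 1190 m): east 1190 sin 266° = -1187.10, north 1190 cos 266° = -83.01
Leg 4 (332°, 4389 m): east 4389 sin 332° = -2060.51, north 4389 cos 332° = 3875.26
Net: -3469.18 east, 1872.70 north. Distance = √((-3469.18)² + (1872.70)²) = 3942.362 m.

3942 m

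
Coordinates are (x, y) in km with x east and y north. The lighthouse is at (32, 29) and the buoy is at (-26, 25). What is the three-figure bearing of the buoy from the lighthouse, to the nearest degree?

Δeast = -26 − 32 = -58.00; Δnorth = 25 − 29 = -4.00.
Bearing = atan2(Δeast, Δnorth) mod 360° = 266.05° ≈ 266°.

266°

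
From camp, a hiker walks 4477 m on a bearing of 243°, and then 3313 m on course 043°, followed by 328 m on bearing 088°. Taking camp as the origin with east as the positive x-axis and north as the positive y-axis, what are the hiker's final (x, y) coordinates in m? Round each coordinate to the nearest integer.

(-1402, 402)

Leg 1 (243°, 4477 m): east 4477 sin 243° = -3989.04, north 4477 cos 243° = -2032.52
Leg 2 (043°, 3313 m): east 3313 sin 43° = 2259.46, north 3313 cos 43° = 2422.97
Leg 3 (088°, 328 m): east 328 sin 88° = 327.80, north 328 cos 88° = 11.45
Summing: -1401.78 m east, 401.91 m north → (-1402, 402).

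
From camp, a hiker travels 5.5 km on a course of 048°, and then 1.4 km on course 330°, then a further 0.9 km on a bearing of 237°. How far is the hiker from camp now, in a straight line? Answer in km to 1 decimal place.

Leg 1 (048°, 5.5 km): east 5.5 sin 48° = 4.09, north 5.5 cos 48° = 3.68
Leg 2 (330°, 1.4 km): east 1.4 sin 330° = -0.70, north 1.4 cos 330° = 1.21
Leg 3 (237°, 0.9 km): east 0.9 sin 237° = -0.75, north 0.9 cos 237° = -0.49
Net: 2.63 east, 4.40 north. Distance = √((2.63)² + (4.40)²) = 5.130 km.

5.1 km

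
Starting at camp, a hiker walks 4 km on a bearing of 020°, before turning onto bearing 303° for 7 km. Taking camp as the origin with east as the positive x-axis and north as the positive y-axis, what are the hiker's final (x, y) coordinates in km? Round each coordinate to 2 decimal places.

Leg 1 (020°, 4 km): east 4 sin 20° = 1.37, north 4 cos 20° = 3.76
Leg 2 (303°, 7 km): east 7 sin 303° = -5.87, north 7 cos 303° = 3.81
Summing: -4.50 km east, 7.57 km north → (-4.50, 7.57).

(-4.50, 7.57)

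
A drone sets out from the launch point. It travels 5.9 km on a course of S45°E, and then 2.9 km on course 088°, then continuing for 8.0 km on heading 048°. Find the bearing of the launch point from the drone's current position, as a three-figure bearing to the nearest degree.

Leg 1 (S45°E, 5.9 km): east 5.9 sin 135° = 4.17, north 5.9 cos 135° = -4.17
Leg 2 (088°, 2.9 km): east 2.9 sin 88° = 2.90, north 2.9 cos 88° = 0.10
Leg 3 (048°, 8.0 km): east 8.0 sin 48° = 5.95, north 8.0 cos 48° = 5.35
Net displacement: 13.02 east, 1.28 north. Direction back to start is (-13.02, -1.28): bearing = atan2(-13.02, -1.28) mod 360° = 264.37° ≈ 264°.

264°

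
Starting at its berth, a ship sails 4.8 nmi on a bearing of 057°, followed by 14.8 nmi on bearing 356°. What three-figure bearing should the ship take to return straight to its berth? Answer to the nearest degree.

190°

Leg 1 (057°, 4.8 nmi): east 4.8 sin 57° = 4.03, north 4.8 cos 57° = 2.61
Leg 2 (356°, 14.8 nmi): east 14.8 sin 356° = -1.03, north 14.8 cos 356° = 14.76
Net displacement: 2.99 east, 17.38 north. Direction back to start is (-2.99, -17.38): bearing = atan2(-2.99, -17.38) mod 360° = 189.77° ≈ 190°.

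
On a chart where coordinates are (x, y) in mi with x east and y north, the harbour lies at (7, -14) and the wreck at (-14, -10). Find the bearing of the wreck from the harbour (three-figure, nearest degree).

281°

Δeast = -14 − 7 = -21.00; Δnorth = -10 − -14 = 4.00.
Bearing = atan2(Δeast, Δnorth) mod 360° = 280.78° ≈ 281°.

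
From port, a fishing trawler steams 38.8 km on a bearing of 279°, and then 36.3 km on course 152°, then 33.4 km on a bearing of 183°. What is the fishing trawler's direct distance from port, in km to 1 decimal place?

Leg 1 (279°, 38.8 km): east 38.8 sin 279° = -38.32, north 38.8 cos 279° = 6.07
Leg 2 (152°, 36.3 km): east 36.3 sin 152° = 17.04, north 36.3 cos 152° = -32.05
Leg 3 (183°, 33.4 km): east 33.4 sin 183° = -1.75, north 33.4 cos 183° = -33.35
Net: -23.03 east, -59.34 north. Distance = √((-23.03)² + (-59.34)²) = 63.648 km.

63.6 km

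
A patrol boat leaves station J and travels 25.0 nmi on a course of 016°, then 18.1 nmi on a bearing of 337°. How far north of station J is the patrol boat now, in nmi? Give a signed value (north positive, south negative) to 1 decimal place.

40.7 nmi

Leg 1 (016°, 25.0 nmi): east 25.0 sin 16° = 6.89, north 25.0 cos 16° = 24.03
Leg 2 (337°, 18.1 nmi): east 18.1 sin 337° = -7.07, north 18.1 cos 337° = 16.66
Net north component: 40.69 nmi.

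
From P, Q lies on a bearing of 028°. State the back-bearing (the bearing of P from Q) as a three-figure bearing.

Back-bearing = 028° + 180° = 208°.

208°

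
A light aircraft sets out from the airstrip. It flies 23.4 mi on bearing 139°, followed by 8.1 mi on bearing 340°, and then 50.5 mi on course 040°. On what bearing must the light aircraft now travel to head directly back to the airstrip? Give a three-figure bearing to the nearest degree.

238°

Leg 1 (139°, 23.4 mi): east 23.4 sin 139° = 15.35, north 23.4 cos 139° = -17.66
Leg 2 (340°, 8.1 mi): east 8.1 sin 340° = -2.77, north 8.1 cos 340° = 7.61
Leg 3 (040°, 50.5 mi): east 50.5 sin 40° = 32.46, north 50.5 cos 40° = 38.69
Net displacement: 45.04 east, 28.64 north. Direction back to start is (-45.04, -28.64): bearing = atan2(-45.04, -28.64) mod 360° = 237.55° ≈ 238°.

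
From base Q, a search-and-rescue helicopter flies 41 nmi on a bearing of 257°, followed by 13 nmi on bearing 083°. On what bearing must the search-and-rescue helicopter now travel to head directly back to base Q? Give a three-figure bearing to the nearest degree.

Leg 1 (257°, 41 nmi): east 41 sin 257° = -39.95, north 41 cos 257° = -9.22
Leg 2 (083°, 13 nmi): east 13 sin 83° = 12.90, north 13 cos 83° = 1.58
Net displacement: -27.05 east, -7.64 north. Direction back to start is (27.05, 7.64): bearing = atan2(27.05, 7.64) mod 360° = 74.23° ≈ 074°.

074°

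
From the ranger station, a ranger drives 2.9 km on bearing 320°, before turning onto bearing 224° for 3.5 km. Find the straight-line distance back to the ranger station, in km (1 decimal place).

Leg 1 (320°, 2.9 km): east 2.9 sin 320° = -1.86, north 2.9 cos 320° = 2.22
Leg 2 (224°, 3.5 km): east 3.5 sin 224° = -2.43, north 3.5 cos 224° = -2.52
Net: -4.30 east, -0.30 north. Distance = √((-4.30)² + (-0.30)²) = 4.306 km.

4.3 km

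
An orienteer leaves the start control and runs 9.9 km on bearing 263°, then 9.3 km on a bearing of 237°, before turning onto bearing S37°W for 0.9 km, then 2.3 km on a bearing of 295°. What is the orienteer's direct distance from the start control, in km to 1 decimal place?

Leg 1 (263°, 9.9 km): east 9.9 sin 263° = -9.83, north 9.9 cos 263° = -1.21
Leg 2 (237°, 9.3 km): east 9.3 sin 237° = -7.80, north 9.3 cos 237° = -5.07
Leg 3 (S37°W, 0.9 km): east 0.9 sin 217° = -0.54, north 0.9 cos 217° = -0.72
Leg 4 (295°, 2.3 km): east 2.3 sin 295° = -2.08, north 2.3 cos 295° = 0.97
Net: -20.25 east, -6.02 north. Distance = √((-20.25)² + (-6.02)²) = 21.127 km.

21.1 km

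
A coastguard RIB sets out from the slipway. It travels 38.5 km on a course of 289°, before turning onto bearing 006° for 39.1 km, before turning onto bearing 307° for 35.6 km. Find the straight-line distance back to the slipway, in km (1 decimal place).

Leg 1 (289°, 38.5 km): east 38.5 sin 289° = -36.40, north 38.5 cos 289° = 12.53
Leg 2 (006°, 39.1 km): east 39.1 sin 6° = 4.09, north 39.1 cos 6° = 38.89
Leg 3 (307°, 35.6 km): east 35.6 sin 307° = -28.43, north 35.6 cos 307° = 21.42
Net: -60.75 east, 72.84 north. Distance = √((-60.75)² + (72.84)²) = 94.850 km.

94.9 km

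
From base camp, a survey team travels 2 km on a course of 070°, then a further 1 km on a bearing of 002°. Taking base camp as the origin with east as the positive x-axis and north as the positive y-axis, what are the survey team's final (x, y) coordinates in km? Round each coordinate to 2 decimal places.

Leg 1 (070°, 2 km): east 2 sin 70° = 1.88, north 2 cos 70° = 0.68
Leg 2 (002°, 1 km): east 1 sin 2° = 0.03, north 1 cos 2° = 1.00
Summing: 1.91 km east, 1.68 km north → (1.91, 1.68).

(1.91, 1.68)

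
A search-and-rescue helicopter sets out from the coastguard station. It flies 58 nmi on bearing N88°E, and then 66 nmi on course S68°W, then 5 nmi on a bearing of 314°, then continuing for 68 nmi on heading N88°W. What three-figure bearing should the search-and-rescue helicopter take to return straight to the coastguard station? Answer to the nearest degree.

Leg 1 (N88°E, 58 nmi): east 58 sin 88° = 57.96, north 58 cos 88° = 2.02
Leg 2 (S68°W, 66 nmi): east 66 sin 248° = -61.19, north 66 cos 248° = -24.72
Leg 3 (314°, 5 nmi): east 5 sin 314° = -3.60, north 5 cos 314° = 3.47
Leg 4 (N88°W, 68 nmi): east 68 sin 272° = -67.96, north 68 cos 272° = 2.37
Net displacement: -74.78 east, -16.85 north. Direction back to start is (74.78, 16.85): bearing = atan2(74.78, 16.85) mod 360° = 77.30° ≈ 077°.

077°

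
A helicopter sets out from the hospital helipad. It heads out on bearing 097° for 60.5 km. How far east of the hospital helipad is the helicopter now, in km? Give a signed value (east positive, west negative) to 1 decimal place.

Leg 1 (097°, 60.5 km): east 60.5 sin 97° = 60.05, north 60.5 cos 97° = -7.37
Net east component: 60.05 km.

60.0 km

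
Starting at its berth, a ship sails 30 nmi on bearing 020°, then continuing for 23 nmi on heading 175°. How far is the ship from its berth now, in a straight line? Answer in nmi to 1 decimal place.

13.4 nmi

Leg 1 (020°, 30 nmi): east 30 sin 20° = 10.26, north 30 cos 20° = 28.19
Leg 2 (175°, 23 nmi): east 23 sin 175° = 2.00, north 23 cos 175° = -22.91
Net: 12.27 east, 5.28 north. Distance = √((12.27)² + (5.28)²) = 13.353 nmi.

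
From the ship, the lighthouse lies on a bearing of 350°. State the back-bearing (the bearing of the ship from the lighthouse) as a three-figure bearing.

170°

Back-bearing = 350° − 180° = 170°.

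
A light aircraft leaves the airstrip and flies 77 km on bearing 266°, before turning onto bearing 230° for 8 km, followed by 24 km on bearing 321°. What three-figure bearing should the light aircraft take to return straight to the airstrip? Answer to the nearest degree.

095°

Leg 1 (266°, 77 km): east 77 sin 266° = -76.81, north 77 cos 266° = -5.37
Leg 2 (230°, 8 km): east 8 sin 230° = -6.13, north 8 cos 230° = -5.14
Leg 3 (321°, 24 km): east 24 sin 321° = -15.10, north 24 cos 321° = 18.65
Net displacement: -98.04 east, 8.14 north. Direction back to start is (98.04, -8.14): bearing = atan2(98.04, -8.14) mod 360° = 94.74° ≈ 095°.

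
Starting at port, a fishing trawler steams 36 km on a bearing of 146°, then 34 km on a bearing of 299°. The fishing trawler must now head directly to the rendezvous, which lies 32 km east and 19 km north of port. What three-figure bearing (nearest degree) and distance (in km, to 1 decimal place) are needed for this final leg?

Leg 1 (146°, 36 km): east 36 sin 146° = 20.13, north 36 cos 146° = -29.85
Leg 2 (299°, 34 km): east 34 sin 299° = -29.74, north 34 cos 299° = 16.48
Current position: (-9.61, -13.36). Target: (32, 19). Remaining: Δeast = 41.61, Δnorth = 32.36.
Bearing = atan2(41.61, 32.36) mod 360° = 52.12°; distance = √((41.61)² + (32.36)²) = 52.710 km.

052°, 52.7 km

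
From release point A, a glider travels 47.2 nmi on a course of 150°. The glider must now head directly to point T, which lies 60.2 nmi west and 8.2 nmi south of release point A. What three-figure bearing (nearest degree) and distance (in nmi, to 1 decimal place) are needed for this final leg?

291°, 89.9 nmi

Leg 1 (150°, 47.2 nmi): east 47.2 sin 150° = 23.60, north 47.2 cos 150° = -40.88
Current position: (23.60, -40.88). Target: (-60.2, -8.2). Remaining: Δeast = -83.80, Δnorth = 32.68.
Bearing = atan2(-83.80, 32.68) mod 360° = 291.30°; distance = √((-83.80)² + (32.68)²) = 89.945 nmi.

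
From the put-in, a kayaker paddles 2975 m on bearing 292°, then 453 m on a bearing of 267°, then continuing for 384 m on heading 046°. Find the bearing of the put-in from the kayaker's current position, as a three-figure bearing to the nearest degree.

115°

Leg 1 (292°, 2975 m): east 2975 sin 292° = -2758.37, north 2975 cos 292° = 1114.45
Leg 2 (267°, 453 m): east 453 sin 267° = -452.38, north 453 cos 267° = -23.71
Leg 3 (046°, 384 m): east 384 sin 46° = 276.23, north 384 cos 46° = 266.75
Net displacement: -2934.52 east, 1357.50 north. Direction back to start is (2934.52, -1357.50): bearing = atan2(2934.52, -1357.50) mod 360° = 114.83° ≈ 115°.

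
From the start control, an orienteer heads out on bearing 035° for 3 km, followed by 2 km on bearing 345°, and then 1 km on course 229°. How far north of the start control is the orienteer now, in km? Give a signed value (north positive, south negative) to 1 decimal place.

Leg 1 (035°, 3 km): east 3 sin 35° = 1.72, north 3 cos 35° = 2.46
Leg 2 (345°, 2 km): east 2 sin 345° = -0.52, north 2 cos 345° = 1.93
Leg 3 (229°, 1 km): east 1 sin 229° = -0.75, north 1 cos 229° = -0.66
Net north component: 3.73 km.

3.7 km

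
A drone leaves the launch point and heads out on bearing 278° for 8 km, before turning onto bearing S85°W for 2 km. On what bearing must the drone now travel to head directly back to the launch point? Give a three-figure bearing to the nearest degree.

Leg 1 (278°, 8 km): east 8 sin 278° = -7.92, north 8 cos 278° = 1.11
Leg 2 (S85°W, 2 km): east 2 sin 265° = -1.99, north 2 cos 265° = -0.17
Net displacement: -9.91 east, 0.94 north. Direction back to start is (9.91, -0.94): bearing = atan2(9.91, -0.94) mod 360° = 95.41° ≈ 095°.

095°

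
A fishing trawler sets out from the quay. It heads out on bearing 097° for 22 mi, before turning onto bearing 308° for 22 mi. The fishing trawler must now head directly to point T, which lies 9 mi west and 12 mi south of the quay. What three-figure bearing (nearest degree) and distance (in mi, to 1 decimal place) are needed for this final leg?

Leg 1 (097°, 22 mi): east 22 sin 97° = 21.84, north 22 cos 97° = -2.68
Leg 2 (308°, 22 mi): east 22 sin 308° = -17.34, north 22 cos 308° = 13.54
Current position: (4.50, 10.86). Target: (-9, -12). Remaining: Δeast = -13.50, Δnorth = -22.86.
Bearing = atan2(-13.50, -22.86) mod 360° = 210.56°; distance = √((-13.50)² + (-22.86)²) = 26.551 mi.

211°, 26.6 mi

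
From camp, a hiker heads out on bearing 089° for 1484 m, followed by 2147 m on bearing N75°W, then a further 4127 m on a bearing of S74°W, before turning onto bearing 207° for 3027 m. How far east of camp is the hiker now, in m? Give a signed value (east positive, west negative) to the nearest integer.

Leg 1 (089°, 1484 m): east 1484 sin 89° = 1483.77, north 1484 cos 89° = 25.90
Leg 2 (N75°W, 2147 m): east 2147 sin 285° = -2073.84, north 2147 cos 285° = 555.68
Leg 3 (S74°W, 4127 m): east 4127 sin 254° = -3967.13, north 4127 cos 254° = -1137.56
Leg 4 (207°, 3027 m): east 3027 sin 207° = -1374.23, north 3027 cos 207° = -2697.08
Net east component: -5931.43 m.

-5931 m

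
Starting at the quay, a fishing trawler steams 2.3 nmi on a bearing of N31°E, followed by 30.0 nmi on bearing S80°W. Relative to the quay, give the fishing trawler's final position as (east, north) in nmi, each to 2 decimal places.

(-28.36, -3.24)

Leg 1 (N31°E, 2.3 nmi): east 2.3 sin 31° = 1.18, north 2.3 cos 31° = 1.97
Leg 2 (S80°W, 30.0 nmi): east 30.0 sin 260° = -29.54, north 30.0 cos 260° = -5.21
Summing: -28.36 nmi east, -3.24 nmi north → (-28.36, -3.24).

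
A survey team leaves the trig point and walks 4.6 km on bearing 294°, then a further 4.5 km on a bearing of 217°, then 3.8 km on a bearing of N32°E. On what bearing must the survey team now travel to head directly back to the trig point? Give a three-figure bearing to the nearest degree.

Leg 1 (294°, 4.6 km): east 4.6 sin 294° = -4.20, north 4.6 cos 294° = 1.87
Leg 2 (217°, 4.5 km): east 4.5 sin 217° = -2.71, north 4.5 cos 217° = -3.59
Leg 3 (N32°E, 3.8 km): east 3.8 sin 32° = 2.01, north 3.8 cos 32° = 3.22
Net displacement: -4.90 east, 1.50 north. Direction back to start is (4.90, -1.50): bearing = atan2(4.90, -1.50) mod 360° = 107.03° ≈ 107°.

107°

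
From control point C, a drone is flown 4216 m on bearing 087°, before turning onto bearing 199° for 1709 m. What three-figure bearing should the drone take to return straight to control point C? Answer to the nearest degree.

Leg 1 (087°, 4216 m): east 4216 sin 87° = 4210.22, north 4216 cos 87° = 220.65
Leg 2 (199°, 1709 m): east 1709 sin 199° = -556.40, north 1709 cos 199° = -1615.89
Net displacement: 3653.83 east, -1395.24 north. Direction back to start is (-3653.83, 1395.24): bearing = atan2(-3653.83, 1395.24) mod 360° = 290.90° ≈ 291°.

291°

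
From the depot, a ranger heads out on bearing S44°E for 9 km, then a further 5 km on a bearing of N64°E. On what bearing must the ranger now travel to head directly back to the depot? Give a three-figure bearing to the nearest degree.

Leg 1 (S44°E, 9 km): east 9 sin 136° = 6.25, north 9 cos 136° = -6.47
Leg 2 (N64°E, 5 km): east 5 sin 64° = 4.49, north 5 cos 64° = 2.19
Net displacement: 10.75 east, -4.28 north. Direction back to start is (-10.75, 4.28): bearing = atan2(-10.75, 4.28) mod 360° = 291.73° ≈ 292°.

292°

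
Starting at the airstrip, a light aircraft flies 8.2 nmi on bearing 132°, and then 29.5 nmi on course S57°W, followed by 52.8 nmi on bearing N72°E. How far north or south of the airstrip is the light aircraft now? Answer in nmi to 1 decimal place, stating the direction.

5.2 nmi south

Leg 1 (132°, 8.2 nmi): east 8.2 sin 132° = 6.09, north 8.2 cos 132° = -5.49
Leg 2 (S57°W, 29.5 nmi): east 29.5 sin 237° = -24.74, north 29.5 cos 237° = -16.07
Leg 3 (N72°E, 52.8 nmi): east 52.8 sin 72° = 50.22, north 52.8 cos 72° = 16.32
Net north component: -5.24 nmi.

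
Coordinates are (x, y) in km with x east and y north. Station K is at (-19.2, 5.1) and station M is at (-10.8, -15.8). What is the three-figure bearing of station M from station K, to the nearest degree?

158°

Δeast = -10.8 − -19.2 = 8.40; Δnorth = -15.8 − 5.1 = -20.90.
Bearing = atan2(Δeast, Δnorth) mod 360° = 158.10° ≈ 158°.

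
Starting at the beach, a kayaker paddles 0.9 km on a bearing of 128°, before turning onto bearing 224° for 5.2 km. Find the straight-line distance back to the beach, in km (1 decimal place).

Leg 1 (128°, 0.9 km): east 0.9 sin 128° = 0.71, north 0.9 cos 128° = -0.55
Leg 2 (224°, 5.2 km): east 5.2 sin 224° = -3.61, north 5.2 cos 224° = -3.74
Net: -2.90 east, -4.29 north. Distance = √((-2.90)² + (-4.29)²) = 5.184 km.

5.2 km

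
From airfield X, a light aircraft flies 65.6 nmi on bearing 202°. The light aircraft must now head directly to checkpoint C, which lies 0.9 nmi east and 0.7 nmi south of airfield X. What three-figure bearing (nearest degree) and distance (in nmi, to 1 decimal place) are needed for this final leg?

Leg 1 (202°, 65.6 nmi): east 65.6 sin 202° = -24.57, north 65.6 cos 202° = -60.82
Current position: (-24.57, -60.82). Target: (0.9, -0.7). Remaining: Δeast = 25.47, Δnorth = 60.12.
Bearing = atan2(25.47, 60.12) mod 360° = 22.96°; distance = √((25.47)² + (60.12)²) = 65.297 nmi.

023°, 65.3 nmi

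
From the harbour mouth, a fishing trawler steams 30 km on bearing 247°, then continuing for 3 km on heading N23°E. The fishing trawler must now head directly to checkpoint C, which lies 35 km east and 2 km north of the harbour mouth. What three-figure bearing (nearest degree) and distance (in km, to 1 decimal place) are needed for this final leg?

080°, 62.4 km

Leg 1 (247°, 30 km): east 30 sin 247° = -27.62, north 30 cos 247° = -11.72
Leg 2 (N23°E, 3 km): east 3 sin 23° = 1.17, north 3 cos 23° = 2.76
Current position: (-26.44, -8.96). Target: (35, 2). Remaining: Δeast = 61.44, Δnorth = 10.96.
Bearing = atan2(61.44, 10.96) mod 360° = 79.89°; distance = √((61.44)² + (10.96)²) = 62.413 km.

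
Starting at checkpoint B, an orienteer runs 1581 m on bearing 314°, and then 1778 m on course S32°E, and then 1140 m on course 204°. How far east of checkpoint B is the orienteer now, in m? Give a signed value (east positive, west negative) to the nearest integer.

Leg 1 (314°, 1581 m): east 1581 sin 314° = -1137.28, north 1581 cos 314° = 1098.25
Leg 2 (S32°E, 1778 m): east 1778 sin 148° = 942.20, north 1778 cos 148° = -1507.83
Leg 3 (204°, 1140 m): east 1140 sin 204° = -463.68, north 1140 cos 204° = -1041.44
Net east component: -658.76 m.

-659 m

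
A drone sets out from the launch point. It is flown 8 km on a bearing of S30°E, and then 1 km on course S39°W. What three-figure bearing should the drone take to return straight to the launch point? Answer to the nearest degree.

336°

Leg 1 (S30°E, 8 km): east 8 sin 150° = 4.00, north 8 cos 150° = -6.93
Leg 2 (S39°W, 1 km): east 1 sin 219° = -0.63, north 1 cos 219° = -0.78
Net displacement: 3.37 east, -7.71 north. Direction back to start is (-3.37, 7.71): bearing = atan2(-3.37, 7.71) mod 360° = 336.37° ≈ 336°.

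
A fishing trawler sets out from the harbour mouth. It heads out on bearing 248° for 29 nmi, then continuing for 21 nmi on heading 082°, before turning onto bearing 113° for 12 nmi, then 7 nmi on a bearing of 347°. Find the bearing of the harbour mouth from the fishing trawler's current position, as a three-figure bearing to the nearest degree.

330°

Leg 1 (248°, 29 nmi): east 29 sin 248° = -26.89, north 29 cos 248° = -10.86
Leg 2 (082°, 21 nmi): east 21 sin 82° = 20.80, north 21 cos 82° = 2.92
Leg 3 (113°, 12 nmi): east 12 sin 113° = 11.05, north 12 cos 113° = -4.69
Leg 4 (347°, 7 nmi): east 7 sin 347° = -1.57, north 7 cos 347° = 6.82
Net displacement: 3.38 east, -5.81 north. Direction back to start is (-3.38, 5.81): bearing = atan2(-3.38, 5.81) mod 360° = 329.82° ≈ 330°.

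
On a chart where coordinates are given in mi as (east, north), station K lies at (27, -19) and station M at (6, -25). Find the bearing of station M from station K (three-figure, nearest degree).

254°

Δeast = 6 − 27 = -21.00; Δnorth = -25 − -19 = -6.00.
Bearing = atan2(Δeast, Δnorth) mod 360° = 254.05° ≈ 254°.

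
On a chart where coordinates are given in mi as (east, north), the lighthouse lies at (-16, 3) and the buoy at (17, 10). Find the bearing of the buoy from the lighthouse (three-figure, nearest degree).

Δeast = 17 − -16 = 33.00; Δnorth = 10 − 3 = 7.00.
Bearing = atan2(Δeast, Δnorth) mod 360° = 78.02° ≈ 078°.

078°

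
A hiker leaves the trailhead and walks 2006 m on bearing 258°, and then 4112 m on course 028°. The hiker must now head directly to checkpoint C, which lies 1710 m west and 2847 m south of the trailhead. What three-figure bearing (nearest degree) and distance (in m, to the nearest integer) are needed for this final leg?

Leg 1 (258°, 2006 m): east 2006 sin 258° = -1962.16, north 2006 cos 258° = -417.07
Leg 2 (028°, 4112 m): east 4112 sin 28° = 1930.47, north 4112 cos 28° = 3630.68
Current position: (-31.70, 3213.61). Target: (-1710, -2847). Remaining: Δeast = -1678.30, Δnorth = -6060.61.
Bearing = atan2(-1678.30, -6060.61) mod 360° = 195.48°; distance = √((-1678.30)² + (-6060.61)²) = 6288.695 m.

195°, 6289 m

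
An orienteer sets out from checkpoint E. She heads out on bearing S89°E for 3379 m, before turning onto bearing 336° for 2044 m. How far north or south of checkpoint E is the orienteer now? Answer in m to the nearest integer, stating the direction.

Leg 1 (S89°E, 3379 m): east 3379 sin 91° = 3378.49, north 3379 cos 91° = -58.97
Leg 2 (336°, 2044 m): east 2044 sin 336° = -831.37, north 2044 cos 336° = 1867.29
Net north component: 1808.32 m.

1808 m north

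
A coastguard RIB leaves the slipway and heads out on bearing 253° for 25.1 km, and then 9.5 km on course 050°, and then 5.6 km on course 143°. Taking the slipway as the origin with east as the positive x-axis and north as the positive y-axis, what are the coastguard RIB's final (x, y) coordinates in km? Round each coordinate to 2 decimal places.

(-13.36, -5.70)

Leg 1 (253°, 25.1 km): east 25.1 sin 253° = -24.00, north 25.1 cos 253° = -7.34
Leg 2 (050°, 9.5 km): east 9.5 sin 50° = 7.28, north 9.5 cos 50° = 6.11
Leg 3 (143°, 5.6 km): east 5.6 sin 143° = 3.37, north 5.6 cos 143° = -4.47
Summing: -13.36 km east, -5.70 km north → (-13.36, -5.70).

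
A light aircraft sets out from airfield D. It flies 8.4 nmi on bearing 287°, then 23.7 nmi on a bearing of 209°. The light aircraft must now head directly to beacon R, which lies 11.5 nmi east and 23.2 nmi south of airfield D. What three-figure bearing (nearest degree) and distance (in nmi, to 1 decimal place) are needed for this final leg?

099°, 31.4 nmi

Leg 1 (287°, 8.4 nmi): east 8.4 sin 287° = -8.03, north 8.4 cos 287° = 2.46
Leg 2 (209°, 23.7 nmi): east 23.7 sin 209° = -11.49, north 23.7 cos 209° = -20.73
Current position: (-19.52, -18.27). Target: (11.5, -23.2). Remaining: Δeast = 31.02, Δnorth = -4.93.
Bearing = atan2(31.02, -4.93) mod 360° = 99.03°; distance = √((31.02)² + (-4.93)²) = 31.412 nmi.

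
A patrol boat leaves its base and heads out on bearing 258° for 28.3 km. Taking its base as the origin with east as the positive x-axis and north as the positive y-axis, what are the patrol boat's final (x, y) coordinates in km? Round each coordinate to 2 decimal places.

(-27.68, -5.88)

Leg 1 (258°, 28.3 km): east 28.3 sin 258° = -27.68, north 28.3 cos 258° = -5.88
Summing: -27.68 km east, -5.88 km north → (-27.68, -5.88).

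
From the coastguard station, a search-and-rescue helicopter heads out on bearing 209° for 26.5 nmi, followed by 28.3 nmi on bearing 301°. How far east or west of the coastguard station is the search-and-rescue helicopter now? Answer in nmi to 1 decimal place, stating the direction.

Leg 1 (209°, 26.5 nmi): east 26.5 sin 209° = -12.85, north 26.5 cos 209° = -23.18
Leg 2 (301°, 28.3 nmi): east 28.3 sin 301° = -24.26, north 28.3 cos 301° = 14.58
Net east component: -37.11 nmi.

37.1 nmi west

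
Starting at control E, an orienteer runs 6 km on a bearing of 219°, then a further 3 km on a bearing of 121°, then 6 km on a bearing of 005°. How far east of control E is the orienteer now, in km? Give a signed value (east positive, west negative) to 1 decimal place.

Leg 1 (219°, 6 km): east 6 sin 219° = -3.78, north 6 cos 219° = -4.66
Leg 2 (121°, 3 km): east 3 sin 121° = 2.57, north 3 cos 121° = -1.55
Leg 3 (005°, 6 km): east 6 sin 5° = 0.52, north 6 cos 5° = 5.98
Net east component: -0.68 km.

-0.7 km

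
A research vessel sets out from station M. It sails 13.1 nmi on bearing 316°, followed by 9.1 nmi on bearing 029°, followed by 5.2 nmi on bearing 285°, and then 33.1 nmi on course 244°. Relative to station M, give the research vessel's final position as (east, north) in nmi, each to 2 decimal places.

(-39.46, 4.22)

Leg 1 (316°, 13.1 nmi): east 13.1 sin 316° = -9.10, north 13.1 cos 316° = 9.42
Leg 2 (029°, 9.1 nmi): east 9.1 sin 29° = 4.41, north 9.1 cos 29° = 7.96
Leg 3 (285°, 5.2 nmi): east 5.2 sin 285° = -5.02, north 5.2 cos 285° = 1.35
Leg 4 (244°, 33.1 nmi): east 33.1 sin 244° = -29.75, north 33.1 cos 244° = -14.51
Summing: -39.46 nmi east, 4.22 nmi north → (-39.46, 4.22).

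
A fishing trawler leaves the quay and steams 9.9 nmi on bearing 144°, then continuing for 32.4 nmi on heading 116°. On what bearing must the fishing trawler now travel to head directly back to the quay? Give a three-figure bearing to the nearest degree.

302°

Leg 1 (144°, 9.9 nmi): east 9.9 sin 144° = 5.82, north 9.9 cos 144° = -8.01
Leg 2 (116°, 32.4 nmi): east 32.4 sin 116° = 29.12, north 32.4 cos 116° = -14.20
Net displacement: 34.94 east, -22.21 north. Direction back to start is (-34.94, 22.21): bearing = atan2(-34.94, 22.21) mod 360° = 302.45° ≈ 302°.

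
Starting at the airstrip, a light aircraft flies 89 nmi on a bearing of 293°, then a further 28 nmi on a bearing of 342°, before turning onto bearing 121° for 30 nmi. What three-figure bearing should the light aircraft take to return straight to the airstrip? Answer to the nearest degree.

125°

Leg 1 (293°, 89 nmi): east 89 sin 293° = -81.92, north 89 cos 293° = 34.78
Leg 2 (342°, 28 nmi): east 28 sin 342° = -8.65, north 28 cos 342° = 26.63
Leg 3 (121°, 30 nmi): east 30 sin 121° = 25.72, north 30 cos 121° = -15.45
Net displacement: -64.86 east, 45.95 north. Direction back to start is (64.86, -45.95): bearing = atan2(64.86, -45.95) mod 360° = 125.32° ≈ 125°.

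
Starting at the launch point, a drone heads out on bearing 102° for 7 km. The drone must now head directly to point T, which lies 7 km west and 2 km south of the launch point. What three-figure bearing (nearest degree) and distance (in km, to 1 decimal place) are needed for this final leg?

268°, 13.9 km

Leg 1 (102°, 7 km): east 7 sin 102° = 6.85, north 7 cos 102° = -1.46
Current position: (6.85, -1.46). Target: (-7, -2). Remaining: Δeast = -13.85, Δnorth = -0.54.
Bearing = atan2(-13.85, -0.54) mod 360° = 267.75°; distance = √((-13.85)² + (-0.54)²) = 13.858 km.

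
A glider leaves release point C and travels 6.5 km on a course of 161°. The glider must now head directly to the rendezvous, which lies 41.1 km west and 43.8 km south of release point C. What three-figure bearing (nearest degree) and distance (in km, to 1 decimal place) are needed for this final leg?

229°, 57.3 km

Leg 1 (161°, 6.5 km): east 6.5 sin 161° = 2.12, north 6.5 cos 161° = -6.15
Current position: (2.12, -6.15). Target: (-41.1, -43.8). Remaining: Δeast = -43.22, Δnorth = -37.65.
Bearing = atan2(-43.22, -37.65) mod 360° = 228.93°; distance = √((-43.22)² + (-37.65)²) = 57.319 km.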